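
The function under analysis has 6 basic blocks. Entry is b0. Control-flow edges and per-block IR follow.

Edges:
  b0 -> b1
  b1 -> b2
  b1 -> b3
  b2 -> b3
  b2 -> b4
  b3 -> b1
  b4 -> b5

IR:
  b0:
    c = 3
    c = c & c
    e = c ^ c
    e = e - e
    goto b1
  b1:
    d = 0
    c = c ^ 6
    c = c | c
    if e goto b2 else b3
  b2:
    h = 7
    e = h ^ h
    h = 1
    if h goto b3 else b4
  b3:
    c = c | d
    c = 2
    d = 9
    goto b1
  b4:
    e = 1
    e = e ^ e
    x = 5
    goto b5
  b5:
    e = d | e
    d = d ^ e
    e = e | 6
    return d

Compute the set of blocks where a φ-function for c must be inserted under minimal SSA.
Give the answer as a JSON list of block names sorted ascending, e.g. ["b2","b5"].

idom tree: b1←b0 b2←b1 b3←b1 b4←b2 b5←b4
Join-block Dom:
  b1: preds {b0,b3}: {b0} ∩ {b0,b1,b3} = {b0}; idom=b0
  b3: preds {b1,b2}: {b0,b1} ∩ {b0,b1,b2} = {b0,b1}; idom=b1

DF derivation:
  b1←b0: walk · to b0
  b1←b3: walk b3→b1 to b0
  b3←b1: walk · to b1
  b3←b2: walk b2 to b1
  b0: DF=∅
  b1: DF={b1}
  b2: DF={b3}
  b3: DF={b1}
  b4: DF=∅
  b5: DF=∅

φ for c: defs {b0,b1,b3}
  DF⁺ = {b1}

Answer: ["b1"]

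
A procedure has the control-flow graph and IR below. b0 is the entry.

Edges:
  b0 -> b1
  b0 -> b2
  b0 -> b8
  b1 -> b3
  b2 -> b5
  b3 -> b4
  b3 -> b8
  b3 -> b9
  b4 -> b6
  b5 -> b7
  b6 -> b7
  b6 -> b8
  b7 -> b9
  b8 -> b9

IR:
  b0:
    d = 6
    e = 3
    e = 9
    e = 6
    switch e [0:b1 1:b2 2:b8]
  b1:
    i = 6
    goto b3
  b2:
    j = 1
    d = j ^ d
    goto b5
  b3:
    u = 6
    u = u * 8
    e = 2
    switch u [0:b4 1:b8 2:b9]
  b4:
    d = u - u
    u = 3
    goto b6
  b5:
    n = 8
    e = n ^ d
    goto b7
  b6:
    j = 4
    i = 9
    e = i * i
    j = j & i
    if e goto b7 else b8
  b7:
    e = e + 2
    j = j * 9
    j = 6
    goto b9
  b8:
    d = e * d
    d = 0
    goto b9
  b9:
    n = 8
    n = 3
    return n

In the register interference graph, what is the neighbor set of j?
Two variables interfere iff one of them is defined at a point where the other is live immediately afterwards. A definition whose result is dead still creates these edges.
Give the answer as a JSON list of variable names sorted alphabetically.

def/use:
  b0 def {d,e} use ∅
  b1 def {i} use ∅
  b2 def {d,j} use {d}
  b3 def {e,u} use ∅
  b4 def {d,u} use {u}
  b5 def {e,n} use {d}
  b6 def {e,i,j} use ∅
  b7 def {e,j} use {e,j}
  b8 def {d} use {d,e}
  b9 def {n} use ∅

Live sets:
  b0: in=∅ out={d,e}
  b1: in={d} out={d}
  b2: in={d} out={d,j}
  b3: in={d} out={d,e,u}
  b4: in={u} out={d}
  b5: in={d,j} out={e,j}
  b6: in={d} out={d,e,j}
  b7: in={e,j} out=∅
  b8: in={d,e} out=∅
  b9: in=∅ out=∅

Interference:
  d: {e,i,j,n,u}
  e: {d,i,j,u}
  i: {d,e,j}
  j: {d,e,i,n}
  n: {d,j}
  u: {d,e}

N(j) = ["d", "e", "i", "n"]

Answer: ["d", "e", "i", "n"]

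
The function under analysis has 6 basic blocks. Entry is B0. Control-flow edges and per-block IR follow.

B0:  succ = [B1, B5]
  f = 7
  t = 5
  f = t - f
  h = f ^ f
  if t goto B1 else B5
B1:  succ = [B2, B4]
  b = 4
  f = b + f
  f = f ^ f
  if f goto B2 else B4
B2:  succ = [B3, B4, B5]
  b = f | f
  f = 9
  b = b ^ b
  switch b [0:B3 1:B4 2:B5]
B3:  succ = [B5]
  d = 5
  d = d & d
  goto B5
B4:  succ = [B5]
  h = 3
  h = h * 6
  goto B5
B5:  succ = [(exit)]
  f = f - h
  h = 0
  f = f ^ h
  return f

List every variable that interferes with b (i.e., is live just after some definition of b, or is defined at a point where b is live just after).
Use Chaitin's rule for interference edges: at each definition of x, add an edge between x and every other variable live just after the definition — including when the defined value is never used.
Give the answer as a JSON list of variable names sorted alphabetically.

def/use:
  B0: def={f,h,t} ue=∅
  B1: def={b,f} ue={f}
  B2: def={b,f} ue={f}
  B3: def={d} ue=∅
  B4: def={h} ue=∅
  B5: def={f,h} ue={f,h}

Liveness:
  live B0: ∅→{f,h}
  live B1: {f,h}→{f,h}
  live B2: {f,h}→{f,h}
  live B3: {f,h}→{f,h}
  live B4: {f}→{f,h}
  live B5: {f,h}→∅

Interference:
  b — {f,h}
  d — {f,h}
  f — {b,d,h,t}
  h — {b,d,f,t}
  t — {f,h}

N(b) = ["f", "h"]

Answer: ["f", "h"]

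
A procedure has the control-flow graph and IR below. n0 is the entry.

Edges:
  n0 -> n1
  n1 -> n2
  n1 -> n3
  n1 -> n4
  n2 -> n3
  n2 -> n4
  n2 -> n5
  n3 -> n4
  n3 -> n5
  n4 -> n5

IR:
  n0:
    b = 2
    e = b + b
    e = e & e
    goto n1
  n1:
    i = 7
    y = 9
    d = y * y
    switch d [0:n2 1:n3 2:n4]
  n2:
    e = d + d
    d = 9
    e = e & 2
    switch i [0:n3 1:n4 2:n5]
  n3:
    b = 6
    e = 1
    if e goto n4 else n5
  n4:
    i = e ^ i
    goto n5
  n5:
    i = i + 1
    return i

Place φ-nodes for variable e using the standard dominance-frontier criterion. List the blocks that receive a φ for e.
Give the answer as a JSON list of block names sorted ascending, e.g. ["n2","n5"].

idom tree: n1←n0 n2←n1 n3←n1 n4←n1 n5←n1
Dom at joins:
  n3: preds {n1,n2}: {n0,n1} ∩ {n0,n1,n2} = {n0,n1}; idom=n1
  n4: preds {n1,n2,n3}: {n0,n1} ∩ {n0,n1,n2} ∩ {n0,n1,n3} = {n0,n1}; idom=n1
  n5: preds {n2,n3,n4}: {n0,n1,n2} ∩ {n0,n1,n3} ∩ {n0,n1,n4} = {n0,n1}; idom=n1

DF walk-up:
  join n3 pred n1: · stop@n1
  join n3 pred n2: n2 stop@n1
  join n4 pred n1: · stop@n1
  join n4 pred n2: n2 stop@n1
  join n4 pred n3: n3 stop@n1
  join n5 pred n2: n2 stop@n1
  join n5 pred n3: n3 stop@n1
  join n5 pred n4: n4 stop@n1
  n0: DF=∅
  n1: DF=∅
  n2: DF={n3,n4,n5}
  n3: DF={n4,n5}
  n4: DF={n5}
  n5: DF=∅

φ for e: defs {n0,n2,n3}
  DF⁺ = {n3,n4,n5}

Answer: ["n3", "n4", "n5"]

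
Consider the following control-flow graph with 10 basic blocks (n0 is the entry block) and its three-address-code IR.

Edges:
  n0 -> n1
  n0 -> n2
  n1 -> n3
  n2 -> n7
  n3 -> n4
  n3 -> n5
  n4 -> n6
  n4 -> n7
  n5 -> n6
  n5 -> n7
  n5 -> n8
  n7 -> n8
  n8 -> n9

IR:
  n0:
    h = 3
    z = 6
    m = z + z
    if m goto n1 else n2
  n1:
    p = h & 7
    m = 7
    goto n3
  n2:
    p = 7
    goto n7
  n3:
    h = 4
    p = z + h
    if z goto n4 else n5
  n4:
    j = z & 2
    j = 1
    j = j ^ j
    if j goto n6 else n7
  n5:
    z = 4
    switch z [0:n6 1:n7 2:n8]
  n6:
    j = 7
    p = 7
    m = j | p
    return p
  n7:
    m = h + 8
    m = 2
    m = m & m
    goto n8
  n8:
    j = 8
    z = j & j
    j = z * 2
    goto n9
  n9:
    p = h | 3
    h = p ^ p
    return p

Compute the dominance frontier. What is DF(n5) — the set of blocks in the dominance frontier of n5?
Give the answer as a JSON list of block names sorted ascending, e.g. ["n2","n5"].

idom tree: n1←n0 n2←n0 n3←n1 n4←n3 n5←n3 n6←n3 n7←n0 n8←n0 n9←n8
Join-block Dom:
  n6: preds {n4,n5}: {n0,n1,n3,n4} ∩ {n0,n1,n3,n5} = {n0,n1,n3}; idom=n3
  n7: preds {n2,n4,n5}: {n0,n2} ∩ {n0,n1,n3,n4} ∩ {n0,n1,n3,n5} = {n0}; idom=n0
  n8: preds {n5,n7}: {n0,n1,n3,n5} ∩ {n0,n7} = {n0}; idom=n0

DF walk-up:
  n6←n4: walk n4 to n3
  n6←n5: walk n5 to n3
  n7←n2: walk n2 to n0
  n7←n4: walk n4→n3→n1 to n0
  n7←n5: walk n5→n3→n1 to n0
  n8←n5: walk n5→n3→n1 to n0
  n8←n7: walk n7 to n0
  DF(n0)=∅
  DF(n1)={n7,n8}
  DF(n2)={n7}
  DF(n3)={n7,n8}
  DF(n4)={n6,n7}
  DF(n5)={n6,n7,n8}
  DF(n6)=∅
  DF(n7)={n8}
  DF(n8)=∅
  DF(n9)=∅

DF(n5) = ["n6", "n7", "n8"]

Answer: ["n6", "n7", "n8"]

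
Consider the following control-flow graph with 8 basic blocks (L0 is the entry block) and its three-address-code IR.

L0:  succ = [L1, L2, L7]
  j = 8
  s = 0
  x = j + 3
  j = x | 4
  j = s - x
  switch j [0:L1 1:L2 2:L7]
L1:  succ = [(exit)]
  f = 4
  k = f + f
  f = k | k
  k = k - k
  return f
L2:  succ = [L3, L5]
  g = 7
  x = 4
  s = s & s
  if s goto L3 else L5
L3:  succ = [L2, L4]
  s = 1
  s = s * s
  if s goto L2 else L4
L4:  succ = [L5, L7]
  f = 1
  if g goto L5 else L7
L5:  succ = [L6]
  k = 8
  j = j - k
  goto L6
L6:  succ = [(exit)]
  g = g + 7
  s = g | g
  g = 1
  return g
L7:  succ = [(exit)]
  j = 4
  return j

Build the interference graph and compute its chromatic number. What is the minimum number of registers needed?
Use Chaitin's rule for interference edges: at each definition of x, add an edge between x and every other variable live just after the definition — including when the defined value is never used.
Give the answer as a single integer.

Block summaries:
  L0: {j,s,x} / ∅
  L1: {f,k} / ∅
  L2: {g,s,x} / {s}
  L3: {s} / ∅
  L4: {f} / {g}
  L5: {j,k} / {j}
  L6: {g,s} / {g}
  L7: {j} / ∅

Backward fixpoint:
  L0: in=∅ out={j,s}
  L1: in=∅ out=∅
  L2: in={j,s} out={g,j}
  L3: in={g,j} out={g,j,s}
  L4: in={g,j} out={g,j}
  L5: in={g,j} out={g}
  L6: in={g} out=∅
  L7: in=∅ out=∅

Interfere edges:
  f — {g,j,k}
  g — {f,j,k,s,x}
  j — {f,g,k,s,x}
  k — {f,g,j}
  s — {g,j,x}
  x — {g,j,s}

Chromatic number:
  clique {f,g,j,k} ⇒ need ≥ 4
  assign f→c2 g→c0 j→c1 k→c3 s→c2 x→c3 — no edge inside a register ⇒ χ ≤ 4
  χ = 4

Answer: 4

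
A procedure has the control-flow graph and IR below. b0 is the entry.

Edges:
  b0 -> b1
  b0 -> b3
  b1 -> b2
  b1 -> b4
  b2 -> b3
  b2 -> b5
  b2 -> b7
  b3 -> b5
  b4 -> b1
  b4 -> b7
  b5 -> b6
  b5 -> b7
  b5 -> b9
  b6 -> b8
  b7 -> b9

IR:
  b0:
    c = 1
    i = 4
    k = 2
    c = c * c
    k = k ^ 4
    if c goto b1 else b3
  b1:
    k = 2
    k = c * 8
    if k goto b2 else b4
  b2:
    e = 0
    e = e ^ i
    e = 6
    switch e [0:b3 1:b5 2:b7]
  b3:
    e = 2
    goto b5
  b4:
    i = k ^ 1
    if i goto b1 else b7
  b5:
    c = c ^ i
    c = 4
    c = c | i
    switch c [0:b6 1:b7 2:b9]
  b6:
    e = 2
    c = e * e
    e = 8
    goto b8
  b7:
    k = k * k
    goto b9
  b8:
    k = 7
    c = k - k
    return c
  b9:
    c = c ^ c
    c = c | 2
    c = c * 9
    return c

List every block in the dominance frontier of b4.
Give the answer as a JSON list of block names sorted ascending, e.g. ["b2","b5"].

Answer: ["b1", "b7"]

Analysis:
idom tree: b1←b0 b2←b1 b3←b0 b4←b1 b5←b0 b6←b5 b7←b0 b8←b6 b9←b0
Dom∩ at merges:
  b1: preds {b0,b4}: {b0} ∩ {b0,b1,b4} = {b0}; idom=b0
  b3: preds {b0,b2}: {b0} ∩ {b0,b1,b2} = {b0}; idom=b0
  b5: preds {b2,b3}: {b0,b1,b2} ∩ {b0,b3} = {b0}; idom=b0
  b7: preds {b2,b4,b5}: {b0,b1,b2} ∩ {b0,b1,b4} ∩ {b0,b5} = {b0}; idom=b0
  b9: preds {b5,b7}: {b0,b5} ∩ {b0,b7} = {b0}; idom=b0

DF walk-up:
  join b1 pred b0: · stop@b0
  join b1 pred b4: b4→b1 stop@b0
  join b3 pred b0: · stop@b0
  join b3 pred b2: b2→b1 stop@b0
  join b5 pred b2: b2→b1 stop@b0
  join b5 pred b3: b3 stop@b0
  join b7 pred b2: b2→b1 stop@b0
  join b7 pred b4: b4→b1 stop@b0
  join b7 pred b5: b5 stop@b0
  join b9 pred b5: b5 stop@b0
  join b9 pred b7: b7 stop@b0
  DF(b0)=∅
  DF(b1)={b1,b3,b5,b7}
  DF(b2)={b3,b5,b7}
  DF(b3)={b5}
  DF(b4)={b1,b7}
  DF(b5)={b7,b9}
  DF(b6)=∅
  DF(b7)={b9}
  DF(b8)=∅
  DF(b9)=∅

DF(b4) = ["b1", "b7"]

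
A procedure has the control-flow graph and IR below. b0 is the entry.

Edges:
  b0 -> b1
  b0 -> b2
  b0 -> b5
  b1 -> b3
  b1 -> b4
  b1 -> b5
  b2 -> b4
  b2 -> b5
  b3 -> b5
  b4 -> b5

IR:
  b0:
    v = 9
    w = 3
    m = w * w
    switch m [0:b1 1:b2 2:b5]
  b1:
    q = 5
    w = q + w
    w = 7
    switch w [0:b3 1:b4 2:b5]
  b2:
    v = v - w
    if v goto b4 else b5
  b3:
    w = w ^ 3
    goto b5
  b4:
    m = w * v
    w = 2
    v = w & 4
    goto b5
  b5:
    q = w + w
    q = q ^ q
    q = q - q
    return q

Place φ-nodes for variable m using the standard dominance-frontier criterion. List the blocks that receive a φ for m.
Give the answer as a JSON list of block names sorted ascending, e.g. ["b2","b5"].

Answer: ["b5"]

Analysis:
idom tree: b1←b0 b2←b0 b3←b1 b4←b0 b5←b0
Dom∩ at merges:
  b4: preds {b1,b2}: {b0,b1} ∩ {b0,b2} = {b0}; idom=b0
  b5: preds {b0,b1,b2,b3,b4}: {b0} ∩ {b0,b1} ∩ {b0,b2} ∩ {b0,b1,b3} ∩ {b0,b4} = {b0}; idom=b0

Frontier:
  b4←b1: walk b1 to b0
  b4←b2: walk b2 to b0
  b5←b0: walk · to b0
  b5←b1: walk b1 to b0
  b5←b2: walk b2 to b0
  b5←b3: walk b3→b1 to b0
  b5←b4: walk b4 to b0
  b0 → ∅
  b1 → {b4,b5}
  b2 → {b4,b5}
  b3 → {b5}
  b4 → {b5}
  b5 → ∅

φ for m: defs {b0,b4}
  DF⁺ = {b5}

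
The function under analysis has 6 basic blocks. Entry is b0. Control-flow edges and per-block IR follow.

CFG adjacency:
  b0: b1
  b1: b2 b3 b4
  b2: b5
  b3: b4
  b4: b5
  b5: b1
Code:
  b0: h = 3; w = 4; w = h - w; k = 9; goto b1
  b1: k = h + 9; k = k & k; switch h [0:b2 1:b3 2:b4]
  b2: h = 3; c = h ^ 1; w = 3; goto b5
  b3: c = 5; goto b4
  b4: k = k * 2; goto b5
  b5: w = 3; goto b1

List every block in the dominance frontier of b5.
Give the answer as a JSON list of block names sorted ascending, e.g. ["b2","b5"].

idom tree: b1←b0 b2←b1 b3←b1 b4←b1 b5←b1
Dom at joins:
  b1: preds {b0,b5}: {b0} ∩ {b0,b1,b5} = {b0}; idom=b0
  b4: preds {b1,b3}: {b0,b1} ∩ {b0,b1,b3} = {b0,b1}; idom=b1
  b5: preds {b2,b4}: {b0,b1,b2} ∩ {b0,b1,b4} = {b0,b1}; idom=b1

DF walk-up:
  b1←b0: walk · to b0
  b1←b5: walk b5→b1 to b0
  b4←b1: walk · to b1
  b4←b3: walk b3 to b1
  b5←b2: walk b2 to b1
  b5←b4: walk b4 to b1
  b0 → ∅
  b1 → {b1}
  b2 → {b5}
  b3 → {b4}
  b4 → {b5}
  b5 → {b1}

DF(b5) = ["b1"]

Answer: ["b1"]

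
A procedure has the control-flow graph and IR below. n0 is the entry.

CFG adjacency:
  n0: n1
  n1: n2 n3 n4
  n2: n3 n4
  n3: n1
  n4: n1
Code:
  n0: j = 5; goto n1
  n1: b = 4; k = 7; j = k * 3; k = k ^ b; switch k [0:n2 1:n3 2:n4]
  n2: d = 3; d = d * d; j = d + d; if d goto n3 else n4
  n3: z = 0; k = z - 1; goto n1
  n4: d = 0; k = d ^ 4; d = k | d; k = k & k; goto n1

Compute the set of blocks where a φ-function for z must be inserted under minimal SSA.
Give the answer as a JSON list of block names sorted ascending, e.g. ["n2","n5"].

Answer: ["n1"]

Working:
idom tree: n1←n0 n2←n1 n3←n1 n4←n1
Dom at joins:
  n1: preds {n0,n3,n4}: {n0} ∩ {n0,n1,n3} ∩ {n0,n1,n4} = {n0}; idom=n0
  n3: preds {n1,n2}: {n0,n1} ∩ {n0,n1,n2} = {n0,n1}; idom=n1
  n4: preds {n1,n2}: {n0,n1} ∩ {n0,n1,n2} = {n0,n1}; idom=n1

DF derivation:
  n1←n0: walk · to n0
  n1←n3: walk n3→n1 to n0
  n1←n4: walk n4→n1 to n0
  n3←n1: walk · to n1
  n3←n2: walk n2 to n1
  n4←n1: walk · to n1
  n4←n2: walk n2 to n1
  DF(n0)=∅
  DF(n1)={n1}
  DF(n2)={n3,n4}
  DF(n3)={n1}
  DF(n4)={n1}

φ for z: defs {n3}
  DF⁺ = {n1}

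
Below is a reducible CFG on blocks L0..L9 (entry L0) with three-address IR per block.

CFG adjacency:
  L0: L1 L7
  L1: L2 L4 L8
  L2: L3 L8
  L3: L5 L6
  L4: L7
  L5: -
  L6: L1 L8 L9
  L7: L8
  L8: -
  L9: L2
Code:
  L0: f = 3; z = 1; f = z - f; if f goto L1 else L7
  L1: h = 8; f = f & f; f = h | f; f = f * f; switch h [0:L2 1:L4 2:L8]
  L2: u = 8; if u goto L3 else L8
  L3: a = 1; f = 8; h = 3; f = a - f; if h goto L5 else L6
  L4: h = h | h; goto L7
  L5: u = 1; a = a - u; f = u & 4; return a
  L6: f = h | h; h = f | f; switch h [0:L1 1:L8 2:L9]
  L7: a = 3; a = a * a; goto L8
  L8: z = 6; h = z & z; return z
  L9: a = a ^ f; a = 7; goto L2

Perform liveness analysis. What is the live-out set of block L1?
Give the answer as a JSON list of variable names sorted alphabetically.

Block summaries:
  L0 def {f,z} use ∅
  L1 def {f,h} use {f}
  L2 def {u} use ∅
  L3 def {a,f,h} use ∅
  L4 def {h} use {h}
  L5 def {a,f,u} use {a}
  L6 def {f,h} use {h}
  L7 def {a} use ∅
  L8 def {h,z} use ∅
  L9 def {a} use {a,f}

Backward fixpoint:
  live L0: ∅→{f}
  live L1: {f}→{h}
  live L2: ∅→∅
  live L3: ∅→{a,h}
  live L4: {h}→∅
  live L5: {a}→∅
  live L6: {a,h}→{a,f}
  live L7: ∅→∅
  live L8: ∅→∅
  live L9: {a,f}→∅

live-out(L1) = ["h"]

Answer: ["h"]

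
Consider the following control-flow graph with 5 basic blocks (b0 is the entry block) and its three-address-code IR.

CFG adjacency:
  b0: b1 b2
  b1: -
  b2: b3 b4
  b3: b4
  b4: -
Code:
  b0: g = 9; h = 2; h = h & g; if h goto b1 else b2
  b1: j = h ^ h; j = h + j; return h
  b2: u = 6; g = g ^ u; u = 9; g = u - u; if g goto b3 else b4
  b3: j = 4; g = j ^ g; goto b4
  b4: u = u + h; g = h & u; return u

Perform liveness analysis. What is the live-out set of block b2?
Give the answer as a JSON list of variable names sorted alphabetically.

Answer: ["g", "h", "u"]

Analysis:
Block summaries:
  b0: {g,h} / ∅
  b1: {j} / {h}
  b2: {g,u} / {g}
  b3: {g,j} / {g}
  b4: {g,u} / {h,u}

Live sets:
  live b0: ∅→{g,h}
  live b1: {h}→∅
  live b2: {g,h}→{g,h,u}
  live b3: {g,h,u}→{h,u}
  live b4: {h,u}→∅

live-out(b2) = ["g", "h", "u"]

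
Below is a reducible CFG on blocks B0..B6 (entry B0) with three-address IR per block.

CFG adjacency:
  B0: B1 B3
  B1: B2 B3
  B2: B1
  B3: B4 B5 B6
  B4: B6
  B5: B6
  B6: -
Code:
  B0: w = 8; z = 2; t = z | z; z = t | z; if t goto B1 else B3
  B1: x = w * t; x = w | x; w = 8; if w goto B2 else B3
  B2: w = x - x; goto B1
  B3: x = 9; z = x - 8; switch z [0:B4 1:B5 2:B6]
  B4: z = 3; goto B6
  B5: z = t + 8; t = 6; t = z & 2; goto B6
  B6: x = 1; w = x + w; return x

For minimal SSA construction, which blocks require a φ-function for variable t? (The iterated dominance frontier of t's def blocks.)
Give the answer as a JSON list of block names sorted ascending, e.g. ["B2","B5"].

Answer: ["B6"]

Derivation:
idom tree: B1←B0 B2←B1 B3←B0 B4←B3 B5←B3 B6←B3
Dom∩ at merges:
  B1: preds {B0,B2}: {B0} ∩ {B0,B1,B2} = {B0}; idom=B0
  B3: preds {B0,B1}: {B0} ∩ {B0,B1} = {B0}; idom=B0
  B6: preds {B3,B4,B5}: {B0,B3} ∩ {B0,B3,B4} ∩ {B0,B3,B5} = {B0,B3}; idom=B3

DF walk-up:
  B1←B0: walk · to B0
  B1←B2: walk B2→B1 to B0
  B3←B0: walk · to B0
  B3←B1: walk B1 to B0
  B6←B3: walk · to B3
  B6←B4: walk B4 to B3
  B6←B5: walk B5 to B3
  B0 → ∅
  B1 → {B1,B3}
  B2 → {B1}
  B3 → ∅
  B4 → {B6}
  B5 → {B6}
  B6 → ∅

φ for t: defs {B0,B5}
  DF⁺ = {B6}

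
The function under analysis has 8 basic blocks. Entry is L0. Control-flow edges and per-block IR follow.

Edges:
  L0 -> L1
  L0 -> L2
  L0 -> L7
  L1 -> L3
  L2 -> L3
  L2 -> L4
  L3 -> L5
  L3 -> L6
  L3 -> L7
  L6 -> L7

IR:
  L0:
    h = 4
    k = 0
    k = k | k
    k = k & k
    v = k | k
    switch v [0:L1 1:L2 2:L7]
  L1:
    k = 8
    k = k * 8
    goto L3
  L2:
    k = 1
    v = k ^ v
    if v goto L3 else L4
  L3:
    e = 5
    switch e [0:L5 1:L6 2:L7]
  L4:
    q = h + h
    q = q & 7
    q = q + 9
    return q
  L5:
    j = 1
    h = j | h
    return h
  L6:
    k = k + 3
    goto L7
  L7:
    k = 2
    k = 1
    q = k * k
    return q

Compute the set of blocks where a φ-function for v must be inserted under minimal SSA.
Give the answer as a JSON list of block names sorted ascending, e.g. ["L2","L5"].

idom tree: L1←L0 L2←L0 L3←L0 L4←L2 L5←L3 L6←L3 L7←L0
Dom at joins:
  L3: preds {L1,L2}: {L0,L1} ∩ {L0,L2} = {L0}; idom=L0
  L7: preds {L0,L3,L6}: {L0} ∩ {L0,L3} ∩ {L0,L3,L6} = {L0}; idom=L0

DF walk-up:
  join L3 pred L1: L1 stop@L0
  join L3 pred L2: L2 stop@L0
  join L7 pred L0: · stop@L0
  join L7 pred L3: L3 stop@L0
  join L7 pred L6: L6→L3 stop@L0
  DF(L0)=∅
  DF(L1)={L3}
  DF(L2)={L3}
  DF(L3)={L7}
  DF(L4)=∅
  DF(L5)=∅
  DF(L6)={L7}
  DF(L7)=∅

φ for v: defs {L0,L2}
  DF⁺ = {L3,L7}

Answer: ["L3", "L7"]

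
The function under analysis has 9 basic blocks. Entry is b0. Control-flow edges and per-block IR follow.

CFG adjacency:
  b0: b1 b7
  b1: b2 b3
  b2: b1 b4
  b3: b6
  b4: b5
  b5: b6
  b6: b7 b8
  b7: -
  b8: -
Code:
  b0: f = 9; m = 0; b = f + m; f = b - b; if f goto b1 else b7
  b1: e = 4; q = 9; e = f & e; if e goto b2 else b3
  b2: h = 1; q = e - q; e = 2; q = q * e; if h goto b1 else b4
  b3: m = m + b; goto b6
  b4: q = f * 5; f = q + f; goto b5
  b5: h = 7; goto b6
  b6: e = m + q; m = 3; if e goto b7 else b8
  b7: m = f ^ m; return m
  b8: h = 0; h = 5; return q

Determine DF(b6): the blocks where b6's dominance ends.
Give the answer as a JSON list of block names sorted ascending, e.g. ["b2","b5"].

Answer: ["b7"]

Analysis:
idom tree: b1←b0 b2←b1 b3←b1 b4←b2 b5←b4 b6←b1 b7←b0 b8←b6
Dom at joins:
  b1: preds {b0,b2}: {b0} ∩ {b0,b1,b2} = {b0}; idom=b0
  b6: preds {b3,b5}: {b0,b1,b3} ∩ {b0,b1,b2,b4,b5} = {b0,b1}; idom=b1
  b7: preds {b0,b6}: {b0} ∩ {b0,b1,b6} = {b0}; idom=b0

Frontier:
  b1←b0: walk · to b0
  b1←b2: walk b2→b1 to b0
  b6←b3: walk b3 to b1
  b6←b5: walk b5→b4→b2 to b1
  b7←b0: walk · to b0
  b7←b6: walk b6→b1 to b0
  b0 → ∅
  b1 → {b1,b7}
  b2 → {b1,b6}
  b3 → {b6}
  b4 → {b6}
  b5 → {b6}
  b6 → {b7}
  b7 → ∅
  b8 → ∅

DF(b6) = ["b7"]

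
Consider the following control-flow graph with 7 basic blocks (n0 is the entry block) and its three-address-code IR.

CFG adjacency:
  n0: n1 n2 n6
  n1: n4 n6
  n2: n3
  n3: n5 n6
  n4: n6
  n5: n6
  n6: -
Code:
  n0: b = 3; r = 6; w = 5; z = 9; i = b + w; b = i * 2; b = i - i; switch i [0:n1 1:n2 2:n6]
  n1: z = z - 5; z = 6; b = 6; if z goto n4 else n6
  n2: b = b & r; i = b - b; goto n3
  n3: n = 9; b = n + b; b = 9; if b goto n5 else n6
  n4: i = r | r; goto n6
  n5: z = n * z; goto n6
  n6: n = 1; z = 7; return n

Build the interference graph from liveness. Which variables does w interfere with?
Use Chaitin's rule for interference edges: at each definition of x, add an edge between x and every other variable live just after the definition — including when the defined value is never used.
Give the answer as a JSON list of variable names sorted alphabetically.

Per-block:
  n0: def={b,i,r,w,z} ue=∅
  n1: def={b,z} ue={z}
  n2: def={b,i} ue={b,r}
  n3: def={b,n} ue={b}
  n4: def={i} ue={r}
  n5: def={z} ue={n,z}
  n6: def={n,z} ue=∅

Live sets:
  n0: in=∅ out={b,r,z}
  n1: in={r,z} out={r}
  n2: in={b,r,z} out={b,z}
  n3: in={b,z} out={n,z}
  n4: in={r} out=∅
  n5: in={n,z} out=∅
  n6: in=∅ out=∅

Conflict graph:
  b: {i,n,r,w,z}
  i: {b,r,z}
  n: {b,z}
  r: {b,i,w,z}
  w: {b,r,z}
  z: {b,i,n,r,w}

N(w) = ["b", "r", "z"]

Answer: ["b", "r", "z"]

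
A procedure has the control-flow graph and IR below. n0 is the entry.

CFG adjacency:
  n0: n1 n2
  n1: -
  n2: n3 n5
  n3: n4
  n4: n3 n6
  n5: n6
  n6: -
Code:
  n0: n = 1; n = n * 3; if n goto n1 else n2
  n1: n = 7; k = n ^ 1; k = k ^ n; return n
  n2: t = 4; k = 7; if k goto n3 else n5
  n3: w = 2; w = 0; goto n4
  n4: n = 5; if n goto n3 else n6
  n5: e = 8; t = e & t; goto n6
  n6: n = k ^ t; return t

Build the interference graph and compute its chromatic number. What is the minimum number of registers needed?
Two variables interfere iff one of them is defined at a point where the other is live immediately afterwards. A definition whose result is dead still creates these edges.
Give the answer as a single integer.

Block summaries:
  n0: def={n} ue=∅
  n1: def={k,n} ue=∅
  n2: def={k,t} ue=∅
  n3: def={w} ue=∅
  n4: def={n} ue=∅
  n5: def={e,t} ue={t}
  n6: def={n} ue={k,t}

Liveness:
  live n0: ∅→∅
  live n1: ∅→∅
  live n2: ∅→{k,t}
  live n3: {k,t}→{k,t}
  live n4: {k,t}→{k,t}
  live n5: {k,t}→{k,t}
  live n6: {k,t}→∅

Interference:
  e↔{k,t}
  k↔{e,n,t,w}
  n↔{k,t}
  t↔{e,k,n,w}
  w↔{k,t}

Registers:
  clique {e,k,t} ⇒ need ≥ 3
  assign e→r2 k→r0 n→r2 t→r1 w→r2 — no edge inside a register ⇒ χ ≤ 3
  χ = 3

Answer: 3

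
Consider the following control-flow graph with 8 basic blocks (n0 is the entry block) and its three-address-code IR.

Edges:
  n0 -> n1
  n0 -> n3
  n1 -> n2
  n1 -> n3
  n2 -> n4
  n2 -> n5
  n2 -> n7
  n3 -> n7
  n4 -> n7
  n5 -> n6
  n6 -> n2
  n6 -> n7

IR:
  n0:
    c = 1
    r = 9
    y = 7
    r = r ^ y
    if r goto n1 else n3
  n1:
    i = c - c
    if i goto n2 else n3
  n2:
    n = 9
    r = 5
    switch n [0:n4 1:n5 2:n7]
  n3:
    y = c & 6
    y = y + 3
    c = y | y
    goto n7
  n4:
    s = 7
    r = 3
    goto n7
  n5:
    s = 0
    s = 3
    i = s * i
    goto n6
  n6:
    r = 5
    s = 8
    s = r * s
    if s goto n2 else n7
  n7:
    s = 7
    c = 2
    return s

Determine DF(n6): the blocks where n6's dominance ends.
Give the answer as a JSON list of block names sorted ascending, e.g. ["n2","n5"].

Answer: ["n2", "n7"]

Working:
idom tree: n1←n0 n2←n1 n3←n0 n4←n2 n5←n2 n6←n5 n7←n0
Join-block Dom:
  n2: preds {n1,n6}: {n0,n1} ∩ {n0,n1,n2,n5,n6} = {n0,n1}; idom=n1
  n3: preds {n0,n1}: {n0} ∩ {n0,n1} = {n0}; idom=n0
  n7: preds {n2,n3,n4,n6}: {n0,n1,n2} ∩ {n0,n3} ∩ {n0,n1,n2,n4} ∩ {n0,n1,n2,n5,n6} = {n0}; idom=n0

Frontier:
  n2←n1: walk · to n1
  n2←n6: walk n6→n5→n2 to n1
  n3←n0: walk · to n0
  n3←n1: walk n1 to n0
  n7←n2: walk n2→n1 to n0
  n7←n3: walk n3 to n0
  n7←n4: walk n4→n2→n1 to n0
  n7←n6: walk n6→n5→n2→n1 to n0
  n0 → ∅
  n1 → {n3,n7}
  n2 → {n2,n7}
  n3 → {n7}
  n4 → {n7}
  n5 → {n2,n7}
  n6 → {n2,n7}
  n7 → ∅

DF(n6) = ["n2", "n7"]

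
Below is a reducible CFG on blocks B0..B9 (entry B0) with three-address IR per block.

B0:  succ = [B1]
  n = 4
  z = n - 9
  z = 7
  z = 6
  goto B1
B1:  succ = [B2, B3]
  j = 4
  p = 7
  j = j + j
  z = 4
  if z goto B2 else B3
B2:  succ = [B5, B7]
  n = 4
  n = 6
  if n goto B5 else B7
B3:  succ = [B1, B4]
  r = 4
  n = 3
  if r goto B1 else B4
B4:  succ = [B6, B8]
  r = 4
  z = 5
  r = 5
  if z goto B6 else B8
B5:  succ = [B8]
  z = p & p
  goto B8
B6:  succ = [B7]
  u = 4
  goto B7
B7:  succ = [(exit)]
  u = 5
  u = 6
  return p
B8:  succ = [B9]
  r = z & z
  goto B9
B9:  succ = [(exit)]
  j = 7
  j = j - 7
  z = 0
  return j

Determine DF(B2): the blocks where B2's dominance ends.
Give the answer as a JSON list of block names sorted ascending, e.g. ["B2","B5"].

Answer: ["B7", "B8"]

Derivation:
idom tree: B1←B0 B2←B1 B3←B1 B4←B3 B5←B2 B6←B4 B7←B1 B8←B1 B9←B8
Dom∩ at merges:
  B1: preds {B0,B3}: {B0} ∩ {B0,B1,B3} = {B0}; idom=B0
  B7: preds {B2,B6}: {B0,B1,B2} ∩ {B0,B1,B3,B4,B6} = {B0,B1}; idom=B1
  B8: preds {B4,B5}: {B0,B1,B3,B4} ∩ {B0,B1,B2,B5} = {B0,B1}; idom=B1

DF walk-up:
  join B1 pred B0: · stop@B0
  join B1 pred B3: B3→B1 stop@B0
  join B7 pred B2: B2 stop@B1
  join B7 pred B6: B6→B4→B3 stop@B1
  join B8 pred B4: B4→B3 stop@B1
  join B8 pred B5: B5→B2 stop@B1
  DF(B0)=∅
  DF(B1)={B1}
  DF(B2)={B7,B8}
  DF(B3)={B1,B7,B8}
  DF(B4)={B7,B8}
  DF(B5)={B8}
  DF(B6)={B7}
  DF(B7)=∅
  DF(B8)=∅
  DF(B9)=∅

DF(B2) = ["B7", "B8"]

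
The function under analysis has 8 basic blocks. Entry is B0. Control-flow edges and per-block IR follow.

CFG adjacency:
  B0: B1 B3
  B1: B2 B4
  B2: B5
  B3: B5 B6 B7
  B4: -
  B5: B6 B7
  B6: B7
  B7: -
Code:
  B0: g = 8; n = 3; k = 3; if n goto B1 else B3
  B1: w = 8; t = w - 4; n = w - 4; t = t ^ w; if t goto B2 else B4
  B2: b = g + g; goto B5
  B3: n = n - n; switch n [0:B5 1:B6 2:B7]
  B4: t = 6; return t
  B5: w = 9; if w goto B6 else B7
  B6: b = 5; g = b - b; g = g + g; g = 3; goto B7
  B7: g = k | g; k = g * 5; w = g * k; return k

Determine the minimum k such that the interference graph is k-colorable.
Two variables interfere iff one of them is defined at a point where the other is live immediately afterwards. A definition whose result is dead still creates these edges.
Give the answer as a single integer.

Answer: 5

Analysis:
def/use:
  B0 def {g,k,n} use ∅
  B1 def {n,t,w} use ∅
  B2 def {b} use {g}
  B3 def {n} use {n}
  B4 def {t} use ∅
  B5 def {w} use ∅
  B6 def {b,g} use ∅
  B7 def {g,k,w} use {g,k}

Live sets:
  B0 li=∅ lo={g,k,n}
  B1 li={g,k} lo={g,k}
  B2 li={g,k} lo={g,k}
  B3 li={g,k,n} lo={g,k}
  B4 li=∅ lo=∅
  B5 li={g,k} lo={g,k}
  B6 li={k} lo={g,k}
  B7 li={g,k} lo=∅

Conflict graph:
  b↔{g,k}
  g↔{b,k,n,t,w}
  k↔{b,g,n,t,w}
  n↔{g,k,t,w}
  t↔{g,k,n,w}
  w↔{g,k,n,t}

Registers:
  clique {g,k,n,t,w} ⇒ need ≥ 5
  5-colouring: r0={g}  r1={k}  r2={b,n}  r3={t}  r4={w}
  χ = 5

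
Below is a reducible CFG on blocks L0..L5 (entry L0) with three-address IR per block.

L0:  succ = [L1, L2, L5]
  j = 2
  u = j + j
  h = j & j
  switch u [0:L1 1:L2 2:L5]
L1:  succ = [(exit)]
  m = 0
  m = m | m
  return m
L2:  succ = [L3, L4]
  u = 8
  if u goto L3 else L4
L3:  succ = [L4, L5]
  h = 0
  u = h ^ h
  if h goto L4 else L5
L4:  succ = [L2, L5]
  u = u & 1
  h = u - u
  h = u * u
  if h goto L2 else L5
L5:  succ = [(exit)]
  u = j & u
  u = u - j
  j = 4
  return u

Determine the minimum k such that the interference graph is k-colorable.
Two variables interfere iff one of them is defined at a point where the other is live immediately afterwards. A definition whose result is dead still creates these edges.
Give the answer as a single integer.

Answer: 3

Working:
def/use:
  L0: def={h,j,u} ue=∅
  L1: def={m} ue=∅
  L2: def={u} ue=∅
  L3: def={h,u} ue=∅
  L4: def={h,u} ue={u}
  L5: def={j,u} ue={j,u}

Live sets:
  live L0: ∅→{j,u}
  live L1: ∅→∅
  live L2: {j}→{j,u}
  live L3: {j}→{j,u}
  live L4: {j,u}→{j,u}
  live L5: {j,u}→∅

Interference:
  h — {j,u}
  j — {h,u}
  m — ∅
  u — {h,j}

Chromatic number:
  lower bound: {h,j,u} mutually conflict ⇒ χ ≥ 3
  assign h→c0 j→c1 m→c0 u→c2 — no edge inside a register ⇒ χ ≤ 3
  χ = 3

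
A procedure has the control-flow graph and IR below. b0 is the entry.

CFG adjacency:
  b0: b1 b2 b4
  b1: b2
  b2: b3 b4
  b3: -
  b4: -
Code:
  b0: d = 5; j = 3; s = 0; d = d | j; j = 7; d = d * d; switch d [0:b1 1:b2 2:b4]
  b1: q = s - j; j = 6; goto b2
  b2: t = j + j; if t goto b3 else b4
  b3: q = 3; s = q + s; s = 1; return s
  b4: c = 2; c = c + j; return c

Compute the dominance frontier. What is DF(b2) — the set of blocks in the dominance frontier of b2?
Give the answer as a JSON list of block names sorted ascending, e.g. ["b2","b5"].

Answer: ["b4"]

Analysis:
idom tree: b1←b0 b2←b0 b3←b2 b4←b0
Dom∩ at merges:
  b2: preds {b0,b1}: {b0} ∩ {b0,b1} = {b0}; idom=b0
  b4: preds {b0,b2}: {b0} ∩ {b0,b2} = {b0}; idom=b0

Frontier:
  b2←b0: walk · to b0
  b2←b1: walk b1 to b0
  b4←b0: walk · to b0
  b4←b2: walk b2 to b0
  DF(b0)=∅
  DF(b1)={b2}
  DF(b2)={b4}
  DF(b3)=∅
  DF(b4)=∅

DF(b2) = ["b4"]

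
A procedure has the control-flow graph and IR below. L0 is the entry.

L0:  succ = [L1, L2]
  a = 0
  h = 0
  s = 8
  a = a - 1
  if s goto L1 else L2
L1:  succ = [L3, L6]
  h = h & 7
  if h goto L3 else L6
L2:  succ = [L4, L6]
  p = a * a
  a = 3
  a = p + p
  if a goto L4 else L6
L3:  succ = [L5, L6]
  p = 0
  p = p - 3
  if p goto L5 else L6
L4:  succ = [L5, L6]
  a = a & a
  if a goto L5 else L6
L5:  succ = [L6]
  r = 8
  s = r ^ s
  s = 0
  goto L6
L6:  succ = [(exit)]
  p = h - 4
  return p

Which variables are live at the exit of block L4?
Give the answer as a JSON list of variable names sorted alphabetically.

Answer: ["h", "s"]

Working:
Per-block:
  L0: {a,h,s} / ∅
  L1: {h} / {h}
  L2: {a,p} / {a}
  L3: {p} / ∅
  L4: {a} / {a}
  L5: {r,s} / {s}
  L6: {p} / {h}

Liveness:
  live L0: ∅→{a,h,s}
  live L1: {h,s}→{h,s}
  live L2: {a,h,s}→{a,h,s}
  live L3: {h,s}→{h,s}
  live L4: {a,h,s}→{h,s}
  live L5: {h,s}→{h}
  live L6: {h}→∅

live-out(L4) = ["h", "s"]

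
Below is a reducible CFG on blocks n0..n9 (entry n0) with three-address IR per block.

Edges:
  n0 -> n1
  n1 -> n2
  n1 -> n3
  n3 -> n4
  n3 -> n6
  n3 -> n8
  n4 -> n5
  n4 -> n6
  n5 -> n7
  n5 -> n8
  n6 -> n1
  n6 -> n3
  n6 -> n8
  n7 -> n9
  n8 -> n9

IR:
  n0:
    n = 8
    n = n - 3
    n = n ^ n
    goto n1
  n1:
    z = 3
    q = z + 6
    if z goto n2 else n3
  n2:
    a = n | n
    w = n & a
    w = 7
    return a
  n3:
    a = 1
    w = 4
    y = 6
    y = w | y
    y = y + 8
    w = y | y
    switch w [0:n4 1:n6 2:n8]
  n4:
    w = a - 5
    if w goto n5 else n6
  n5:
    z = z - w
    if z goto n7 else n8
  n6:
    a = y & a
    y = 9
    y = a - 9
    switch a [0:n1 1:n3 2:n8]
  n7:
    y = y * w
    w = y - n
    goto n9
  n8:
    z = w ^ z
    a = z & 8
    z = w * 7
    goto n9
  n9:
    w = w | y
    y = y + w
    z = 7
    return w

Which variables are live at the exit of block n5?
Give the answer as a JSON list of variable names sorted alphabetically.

Block summaries:
  n0: def={n} ue=∅
  n1: def={q,z} ue=∅
  n2: def={a,w} ue={n}
  n3: def={a,w,y} ue=∅
  n4: def={w} ue={a}
  n5: def={z} ue={w,z}
  n6: def={a,y} ue={a,y}
  n7: def={w,y} ue={n,w,y}
  n8: def={a,z} ue={w,z}
  n9: def={w,y,z} ue={w,y}

Live sets:
  live n0: ∅→{n}
  live n1: {n}→{n,z}
  live n2: {n}→∅
  live n3: {n,z}→{a,n,w,y,z}
  live n4: {a,n,y,z}→{a,n,w,y,z}
  live n5: {n,w,y,z}→{n,w,y,z}
  live n6: {a,n,w,y,z}→{n,w,y,z}
  live n7: {n,w,y}→{w,y}
  live n8: {w,y,z}→{w,y}
  live n9: {w,y}→∅

live-out(n5) = ["n", "w", "y", "z"]

Answer: ["n", "w", "y", "z"]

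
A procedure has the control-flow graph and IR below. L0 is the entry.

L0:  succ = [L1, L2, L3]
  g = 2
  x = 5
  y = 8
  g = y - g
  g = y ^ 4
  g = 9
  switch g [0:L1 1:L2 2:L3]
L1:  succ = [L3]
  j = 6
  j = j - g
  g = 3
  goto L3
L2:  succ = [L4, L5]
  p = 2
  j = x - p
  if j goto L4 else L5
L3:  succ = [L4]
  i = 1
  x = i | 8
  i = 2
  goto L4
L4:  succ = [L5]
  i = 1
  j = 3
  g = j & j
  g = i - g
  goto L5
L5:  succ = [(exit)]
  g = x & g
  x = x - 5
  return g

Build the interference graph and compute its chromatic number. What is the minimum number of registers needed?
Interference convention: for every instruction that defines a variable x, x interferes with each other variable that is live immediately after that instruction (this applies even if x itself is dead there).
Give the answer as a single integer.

Per-block:
  L0: {g,x,y} / ∅
  L1: {g,j} / {g}
  L2: {j,p} / {x}
  L3: {i,x} / ∅
  L4: {g,i,j} / ∅
  L5: {g,x} / {g,x}

Live sets:
  L0: in=∅ out={g,x}
  L1: in={g} out=∅
  L2: in={g,x} out={g,x}
  L3: in=∅ out={x}
  L4: in={x} out={g,x}
  L5: in={g,x} out=∅

Interference:
  g — {i,j,p,x,y}
  i — {g,j,x}
  j — {g,i,x}
  p — {g,x}
  x — {g,i,j,p,y}
  y — {g,x}

Registers:
  lower bound: {g,i,j,x} mutually conflict ⇒ χ ≥ 4
  assign g→R0 i→R2 j→R3 p→R2 x→R1 y→R2 — no edge inside a register ⇒ χ ≤ 4
  χ = 4

Answer: 4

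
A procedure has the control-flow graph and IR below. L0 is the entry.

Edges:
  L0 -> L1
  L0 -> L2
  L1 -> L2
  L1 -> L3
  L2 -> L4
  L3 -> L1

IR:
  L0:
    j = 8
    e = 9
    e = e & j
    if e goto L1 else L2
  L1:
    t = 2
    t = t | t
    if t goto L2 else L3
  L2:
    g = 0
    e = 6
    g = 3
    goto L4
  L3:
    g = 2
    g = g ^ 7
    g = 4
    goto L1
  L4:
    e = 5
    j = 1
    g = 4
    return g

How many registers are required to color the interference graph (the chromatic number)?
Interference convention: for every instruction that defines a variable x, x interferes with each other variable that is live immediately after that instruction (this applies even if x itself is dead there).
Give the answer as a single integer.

Answer: 2

Derivation:
Block summaries:
  L0: {e,j} / ∅
  L1: {t} / ∅
  L2: {e,g} / ∅
  L3: {g} / ∅
  L4: {e,g,j} / ∅

Live sets:
  L0 li=∅ lo=∅
  L1 li=∅ lo=∅
  L2 li=∅ lo=∅
  L3 li=∅ lo=∅
  L4 li=∅ lo=∅

Interference:
  e: {j}
  g: ∅
  j: {e}
  t: ∅

Chromatic number:
  lower bound: {e,j} mutually conflict ⇒ χ ≥ 2
  assign e→r0 g→r0 j→r1 t→r0 — no edge inside a register ⇒ χ ≤ 2
  χ = 2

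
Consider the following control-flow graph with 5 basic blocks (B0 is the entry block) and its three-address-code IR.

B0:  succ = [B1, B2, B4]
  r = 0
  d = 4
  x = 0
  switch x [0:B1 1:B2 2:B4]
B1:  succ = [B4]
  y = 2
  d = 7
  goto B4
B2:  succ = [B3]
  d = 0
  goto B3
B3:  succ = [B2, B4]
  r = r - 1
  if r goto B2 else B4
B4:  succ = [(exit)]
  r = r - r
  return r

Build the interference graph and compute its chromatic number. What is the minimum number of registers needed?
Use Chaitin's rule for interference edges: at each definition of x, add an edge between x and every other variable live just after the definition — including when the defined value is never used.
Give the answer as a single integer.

Answer: 2

Working:
Block summaries:
  B0: {d,r,x} / ∅
  B1: {d,y} / ∅
  B2: {d} / ∅
  B3: {r} / {r}
  B4: {r} / {r}

Backward fixpoint:
  B0 li=∅ lo={r}
  B1 li={r} lo={r}
  B2 li={r} lo={r}
  B3 li={r} lo={r}
  B4 li={r} lo=∅

Conflict graph:
  d — {r}
  r — {d,x,y}
  x — {r}
  y — {r}

Colouring:
  lower bound: {d,r} mutually conflict ⇒ χ ≥ 2
  2-colouring: R0={r}  R1={d,x,y}
  χ = 2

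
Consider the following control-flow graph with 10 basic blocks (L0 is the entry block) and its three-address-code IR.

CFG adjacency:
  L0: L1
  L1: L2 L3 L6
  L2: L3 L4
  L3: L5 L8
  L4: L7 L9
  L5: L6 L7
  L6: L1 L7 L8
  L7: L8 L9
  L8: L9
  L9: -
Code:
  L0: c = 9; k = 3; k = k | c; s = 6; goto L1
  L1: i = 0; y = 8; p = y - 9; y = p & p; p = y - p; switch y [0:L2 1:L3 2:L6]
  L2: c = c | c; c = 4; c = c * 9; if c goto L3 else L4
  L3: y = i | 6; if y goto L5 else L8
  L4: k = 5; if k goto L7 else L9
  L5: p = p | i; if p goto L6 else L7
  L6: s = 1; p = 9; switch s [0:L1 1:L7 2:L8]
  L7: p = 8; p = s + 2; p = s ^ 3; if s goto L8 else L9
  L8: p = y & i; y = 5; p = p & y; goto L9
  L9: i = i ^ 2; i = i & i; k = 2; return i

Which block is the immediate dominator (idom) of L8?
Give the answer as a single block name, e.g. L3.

idom tree: L1←L0 L2←L1 L3←L1 L4←L2 L5←L3 L6←L1 L7←L1 L8←L1 L9←L1
Dom at joins:
  L1: preds {L0,L6}: {L0} ∩ {L0,L1,L6} = {L0}; idom=L0
  L3: preds {L1,L2}: {L0,L1} ∩ {L0,L1,L2} = {L0,L1}; idom=L1
  L6: preds {L1,L5}: {L0,L1} ∩ {L0,L1,L3,L5} = {L0,L1}; idom=L1
  L7: preds {L4,L5,L6}: {L0,L1,L2,L4} ∩ {L0,L1,L3,L5} ∩ {L0,L1,L6} = {L0,L1}; idom=L1
  L8: preds {L3,L6,L7}: {L0,L1,L3} ∩ {L0,L1,L6} ∩ {L0,L1,L7} = {L0,L1}; idom=L1
  L9: preds {L4,L7,L8}: {L0,L1,L2,L4} ∩ {L0,L1,L7} ∩ {L0,L1,L8} = {L0,L1}; idom=L1

idom(L8) = L1

Answer: L1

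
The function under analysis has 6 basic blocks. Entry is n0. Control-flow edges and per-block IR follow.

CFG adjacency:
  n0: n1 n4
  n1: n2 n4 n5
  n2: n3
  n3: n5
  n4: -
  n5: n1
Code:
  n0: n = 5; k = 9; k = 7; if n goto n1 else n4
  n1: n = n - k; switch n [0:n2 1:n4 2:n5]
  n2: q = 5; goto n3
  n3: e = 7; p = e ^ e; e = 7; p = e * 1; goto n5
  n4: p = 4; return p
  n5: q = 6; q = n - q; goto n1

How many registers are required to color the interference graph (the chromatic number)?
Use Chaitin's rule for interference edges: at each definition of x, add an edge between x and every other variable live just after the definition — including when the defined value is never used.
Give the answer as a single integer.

Answer: 3

Analysis:
Block summaries:
  n0: def={k,n} ue=∅
  n1: def={n} ue={k,n}
  n2: def={q} ue=∅
  n3: def={e,p} ue=∅
  n4: def={p} ue=∅
  n5: def={q} ue={n}

Backward fixpoint:
  live n0: ∅→{k,n}
  live n1: {k,n}→{k,n}
  live n2: {k,n}→{k,n}
  live n3: {k,n}→{k,n}
  live n4: ∅→∅
  live n5: {k,n}→{k,n}

Interference:
  e↔{k,n}
  k↔{e,n,p,q}
  n↔{e,k,p,q}
  p↔{k,n}
  q↔{k,n}

Colouring:
  {e,k,n} pairwise interfere (3-clique) ⇒ χ ≥ 3
  assign e→c2 k→c0 n→c1 p→c2 q→c2 — no edge inside a register ⇒ χ ≤ 3
  χ = 3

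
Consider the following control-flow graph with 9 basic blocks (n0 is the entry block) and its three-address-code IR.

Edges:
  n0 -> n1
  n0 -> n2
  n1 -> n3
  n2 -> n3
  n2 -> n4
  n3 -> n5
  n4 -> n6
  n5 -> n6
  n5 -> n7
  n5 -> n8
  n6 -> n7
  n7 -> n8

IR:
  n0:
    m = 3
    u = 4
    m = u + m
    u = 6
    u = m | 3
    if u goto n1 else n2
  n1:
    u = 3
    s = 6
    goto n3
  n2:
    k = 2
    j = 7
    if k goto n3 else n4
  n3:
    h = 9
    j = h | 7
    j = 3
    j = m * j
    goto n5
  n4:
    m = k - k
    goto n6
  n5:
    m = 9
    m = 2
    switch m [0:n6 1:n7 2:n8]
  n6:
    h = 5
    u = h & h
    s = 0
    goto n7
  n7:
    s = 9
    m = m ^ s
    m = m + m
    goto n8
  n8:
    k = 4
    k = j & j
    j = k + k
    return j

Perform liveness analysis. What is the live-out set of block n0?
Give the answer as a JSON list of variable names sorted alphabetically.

Block summaries:
  n0: {m,u} / ∅
  n1: {s,u} / ∅
  n2: {j,k} / ∅
  n3: {h,j} / {m}
  n4: {m} / {k}
  n5: {m} / ∅
  n6: {h,s,u} / ∅
  n7: {m,s} / {m}
  n8: {j,k} / {j}

Backward fixpoint:
  live n0: ∅→{m}
  live n1: {m}→{m}
  live n2: {m}→{j,k,m}
  live n3: {m}→{j}
  live n4: {j,k}→{j,m}
  live n5: {j}→{j,m}
  live n6: {j,m}→{j,m}
  live n7: {j,m}→{j}
  live n8: {j}→∅

live-out(n0) = ["m"]

Answer: ["m"]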